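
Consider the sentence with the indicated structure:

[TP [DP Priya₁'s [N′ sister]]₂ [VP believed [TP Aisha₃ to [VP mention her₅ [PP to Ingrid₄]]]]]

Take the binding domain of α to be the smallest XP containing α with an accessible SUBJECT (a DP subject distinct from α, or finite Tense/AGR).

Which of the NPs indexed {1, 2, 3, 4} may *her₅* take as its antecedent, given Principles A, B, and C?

{1, 2}

*her* is a pronoun, so Principle B applies: it must be free in its binding domain.
Binding domain of *her₅*: the embedded TP, whose subject is Aisha₃.
*Priya₁* and the pronoun do not c-command one another → neither Principle B nor Principle C is at stake; coindexation permitted.
*[Priya₁'s sister]₂* c-commands the pronoun but from outside its binding domain, and is not c-commanded by it → coindexation permitted.
*Aisha₃* c-commands the pronoun within its binding domain → coindexation would violate Principle B.
*Ingrid₄*: the pronoun c-commands this R-expression → coindexation would violate Principle C on *Ingrid₄*.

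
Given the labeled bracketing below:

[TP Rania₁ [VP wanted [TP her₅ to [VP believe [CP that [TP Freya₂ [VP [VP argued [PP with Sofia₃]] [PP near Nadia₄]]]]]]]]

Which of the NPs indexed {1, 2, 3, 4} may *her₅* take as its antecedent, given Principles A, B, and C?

*her* is a pronoun, so Principle B applies: it must be free in its binding domain.
Binding domain of *her₅*: the matrix TP, whose subject is Rania₁.
*Rania₁* c-commands the pronoun within its binding domain → coindexation would violate Principle B.
*Freya₂*: the pronoun c-commands this R-expression → coindexation would violate Principle C on *Freya₂*.
*Sofia₃*: the pronoun c-commands this R-expression → coindexation would violate Principle C on *Sofia₃*.
*Nadia₄*: the pronoun c-commands this R-expression → coindexation would violate Principle C on *Nadia₄*.

none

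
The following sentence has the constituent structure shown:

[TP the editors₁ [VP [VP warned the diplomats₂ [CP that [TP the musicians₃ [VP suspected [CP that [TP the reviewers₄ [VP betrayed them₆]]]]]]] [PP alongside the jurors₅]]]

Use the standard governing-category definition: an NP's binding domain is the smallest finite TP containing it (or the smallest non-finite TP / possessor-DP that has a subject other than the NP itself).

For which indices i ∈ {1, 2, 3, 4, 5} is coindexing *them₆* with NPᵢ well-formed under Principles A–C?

*them* is a pronoun, so Principle B applies: it must be free in its binding domain.
Binding domain of *them₆*: the embedded TP, whose subject is the reviewers₄.
*the editors₁* c-commands the pronoun but from outside its binding domain, and is not c-commanded by it → coindexation permitted.
*the diplomats₂* c-commands the pronoun but from outside its binding domain, and is not c-commanded by it → coindexation permitted.
*the musicians₃* c-commands the pronoun but from outside its binding domain, and is not c-commanded by it → coindexation permitted.
*the reviewers₄* c-commands the pronoun within its binding domain → coindexation would violate Principle B.
*the jurors₅* and the pronoun do not c-command one another → neither Principle B nor Principle C is at stake; coindexation permitted.

{1, 2, 3, 5}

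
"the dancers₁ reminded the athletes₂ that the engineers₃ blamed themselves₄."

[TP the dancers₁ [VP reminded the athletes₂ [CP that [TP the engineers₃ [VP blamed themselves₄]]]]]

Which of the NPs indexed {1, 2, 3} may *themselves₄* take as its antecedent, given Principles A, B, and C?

*themselves* is an anaphor, so Principle A applies: it must be bound in its binding domain.
Binding domain of *themselves₄*: the embedded TP, whose subject is the engineers₃.
*the dancers₁* c-commands the anaphor but is outside its binding domain → cannot satisfy Principle A.
*the athletes₂* c-commands the anaphor but is outside its binding domain → cannot satisfy Principle A.
*the engineers₃* c-commands the anaphor within its binding domain → licit binder.

{3}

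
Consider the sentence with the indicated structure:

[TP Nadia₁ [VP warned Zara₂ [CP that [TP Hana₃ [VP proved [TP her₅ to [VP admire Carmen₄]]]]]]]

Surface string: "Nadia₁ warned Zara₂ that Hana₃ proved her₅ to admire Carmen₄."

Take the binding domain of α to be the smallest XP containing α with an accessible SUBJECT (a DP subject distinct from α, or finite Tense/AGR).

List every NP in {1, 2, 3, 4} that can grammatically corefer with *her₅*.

*her* is a pronoun, so Principle B applies: it must be free in its binding domain.
Binding domain of *her₅*: the embedded TP, whose subject is Hana₃.
*Nadia₁* c-commands the pronoun but from outside its binding domain, and is not c-commanded by it → coindexation permitted.
*Zara₂* c-commands the pronoun but from outside its binding domain, and is not c-commanded by it → coindexation permitted.
*Hana₃* c-commands the pronoun within its binding domain → coindexation would violate Principle B.
*Carmen₄*: the pronoun c-commands this R-expression → coindexation would violate Principle C on *Carmen₄*.

{1, 2}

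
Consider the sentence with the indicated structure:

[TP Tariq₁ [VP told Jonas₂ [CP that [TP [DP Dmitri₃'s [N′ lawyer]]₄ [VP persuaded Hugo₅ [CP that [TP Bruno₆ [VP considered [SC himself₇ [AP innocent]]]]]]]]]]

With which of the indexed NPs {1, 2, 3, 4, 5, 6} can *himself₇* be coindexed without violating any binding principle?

{6}

*himself* is an anaphor, so Principle A applies: it must be bound in its binding domain.
Binding domain of *himself₇*: the embedded TP, whose subject is Bruno₆.
*Tariq₁* c-commands the anaphor but is outside its binding domain → cannot satisfy Principle A.
*Jonas₂* c-commands the anaphor but is outside its binding domain → cannot satisfy Principle A.
*Dmitri₃* does not c-command the anaphor → cannot bind it.
*[Dmitri₃'s lawyer]₄* c-commands the anaphor but is outside its binding domain → cannot satisfy Principle A.
*Hugo₅* c-commands the anaphor but is outside its binding domain → cannot satisfy Principle A.
*Bruno₆* c-commands the anaphor within its binding domain → licit binder.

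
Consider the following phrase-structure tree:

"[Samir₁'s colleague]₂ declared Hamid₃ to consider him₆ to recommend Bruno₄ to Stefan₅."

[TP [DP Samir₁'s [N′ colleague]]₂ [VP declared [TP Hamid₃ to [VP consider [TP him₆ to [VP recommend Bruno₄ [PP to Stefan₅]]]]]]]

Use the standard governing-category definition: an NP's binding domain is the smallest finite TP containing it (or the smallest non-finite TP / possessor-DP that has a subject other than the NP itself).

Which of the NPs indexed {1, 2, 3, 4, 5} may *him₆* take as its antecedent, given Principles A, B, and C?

*him* is a pronoun, so Principle B applies: it must be free in its binding domain.
Binding domain of *him₆*: the embedded TP, whose subject is Hamid₃.
*Samir₁* and the pronoun do not c-command one another → neither Principle B nor Principle C is at stake; coindexation permitted.
*[Samir₁'s colleague]₂* c-commands the pronoun but from outside its binding domain, and is not c-commanded by it → coindexation permitted.
*Hamid₃* c-commands the pronoun within its binding domain → coindexation would violate Principle B.
*Bruno₄*: the pronoun c-commands this R-expression → coindexation would violate Principle C on *Bruno₄*.
*Stefan₅*: the pronoun c-commands this R-expression → coindexation would violate Principle C on *Stefan₅*.

{1, 2}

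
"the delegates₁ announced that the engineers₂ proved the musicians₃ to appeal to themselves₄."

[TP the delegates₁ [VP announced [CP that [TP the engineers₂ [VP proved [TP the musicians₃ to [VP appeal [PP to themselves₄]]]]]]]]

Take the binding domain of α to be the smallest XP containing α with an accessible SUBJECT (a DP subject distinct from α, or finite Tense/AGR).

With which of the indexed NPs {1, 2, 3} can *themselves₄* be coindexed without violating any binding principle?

{3}

*themselves* is an anaphor, so Principle A applies: it must be bound in its binding domain.
Binding domain of *themselves₄*: the embedded TP, whose subject is the musicians₃.
*the delegates₁* c-commands the anaphor but is outside its binding domain → cannot satisfy Principle A.
*the engineers₂* c-commands the anaphor but is outside its binding domain → cannot satisfy Principle A.
*the musicians₃* c-commands the anaphor within its binding domain → licit binder.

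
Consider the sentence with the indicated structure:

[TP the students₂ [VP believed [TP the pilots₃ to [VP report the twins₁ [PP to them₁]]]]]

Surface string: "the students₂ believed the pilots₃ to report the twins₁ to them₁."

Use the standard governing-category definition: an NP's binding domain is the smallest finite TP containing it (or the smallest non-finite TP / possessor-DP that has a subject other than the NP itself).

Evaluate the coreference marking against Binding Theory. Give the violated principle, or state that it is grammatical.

Principle B

The two coindexed NPs are *the twins₁* and *them₁*.
*them₁* is a pronoun. Its binding domain is the embedded TP, whose subject is the pilots₃.
*the twins₁* c-commands it within that domain and carries the same index.
The pronoun is locally bound → Principle B violation.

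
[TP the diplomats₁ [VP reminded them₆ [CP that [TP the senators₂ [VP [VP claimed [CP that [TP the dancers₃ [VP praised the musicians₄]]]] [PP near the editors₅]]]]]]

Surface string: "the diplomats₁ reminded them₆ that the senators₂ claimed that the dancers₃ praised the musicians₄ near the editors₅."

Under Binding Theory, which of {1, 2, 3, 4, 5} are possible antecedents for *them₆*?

none

*them* is a pronoun, so Principle B applies: it must be free in its binding domain.
Binding domain of *them₆*: the matrix TP, whose subject is the diplomats₁.
*the diplomats₁* c-commands the pronoun within its binding domain → coindexation would violate Principle B.
*the senators₂*: the pronoun c-commands this R-expression → coindexation would violate Principle C on *the senators₂*.
*the dancers₃*: the pronoun c-commands this R-expression → coindexation would violate Principle C on *the dancers₃*.
*the musicians₄*: the pronoun c-commands this R-expression → coindexation would violate Principle C on *the musicians₄*.
*the editors₅*: the pronoun c-commands this R-expression → coindexation would violate Principle C on *the editors₅*.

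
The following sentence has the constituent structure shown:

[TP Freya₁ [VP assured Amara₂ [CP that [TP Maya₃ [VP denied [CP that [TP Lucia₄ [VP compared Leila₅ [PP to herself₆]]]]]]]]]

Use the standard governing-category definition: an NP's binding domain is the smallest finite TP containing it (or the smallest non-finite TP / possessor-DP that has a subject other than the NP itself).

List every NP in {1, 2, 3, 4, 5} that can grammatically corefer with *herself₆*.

{4, 5}

*herself* is an anaphor, so Principle A applies: it must be bound in its binding domain.
Binding domain of *herself₆*: the embedded TP, whose subject is Lucia₄.
*Freya₁* c-commands the anaphor but is outside its binding domain → cannot satisfy Principle A.
*Amara₂* c-commands the anaphor but is outside its binding domain → cannot satisfy Principle A.
*Maya₃* c-commands the anaphor but is outside its binding domain → cannot satisfy Principle A.
*Lucia₄* c-commands the anaphor within its binding domain → licit binder.
*Leila₅* c-commands the anaphor within its binding domain → licit binder.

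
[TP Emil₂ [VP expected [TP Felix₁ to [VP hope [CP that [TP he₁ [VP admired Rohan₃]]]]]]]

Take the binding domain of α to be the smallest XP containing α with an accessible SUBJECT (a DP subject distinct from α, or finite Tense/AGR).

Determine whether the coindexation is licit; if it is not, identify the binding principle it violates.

The two coindexed NPs are *Felix₁* and *he₁*.
*he₁* is a pronoun; nothing c-commands it within its binding domain (the embedded TP.), so Principle B holds trivially.
*Felix₁* is an R-expression; *he₁* does not c-command it, and no other NP shares its index, so Principle C is satisfied.
All principles are respected.

grammatical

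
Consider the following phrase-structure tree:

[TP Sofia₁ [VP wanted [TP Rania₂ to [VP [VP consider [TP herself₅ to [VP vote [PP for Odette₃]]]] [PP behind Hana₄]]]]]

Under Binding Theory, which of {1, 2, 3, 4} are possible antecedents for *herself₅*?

{2}

*herself* is an anaphor, so Principle A applies: it must be bound in its binding domain.
Binding domain of *herself₅*: the embedded TP, whose subject is Rania₂.
*Sofia₁* c-commands the anaphor but is outside its binding domain → cannot satisfy Principle A.
*Rania₂* c-commands the anaphor within its binding domain → licit binder.
*Odette₃* does not c-command the anaphor → cannot bind it.
*Hana₄* does not c-command the anaphor → cannot bind it.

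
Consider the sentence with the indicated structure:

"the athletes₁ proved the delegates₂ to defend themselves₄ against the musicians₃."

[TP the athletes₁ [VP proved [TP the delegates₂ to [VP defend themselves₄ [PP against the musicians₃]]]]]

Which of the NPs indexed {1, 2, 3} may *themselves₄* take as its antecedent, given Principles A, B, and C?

{2}

*themselves* is an anaphor, so Principle A applies: it must be bound in its binding domain.
Binding domain of *themselves₄*: the embedded TP, whose subject is the delegates₂.
*the athletes₁* c-commands the anaphor but is outside its binding domain → cannot satisfy Principle A.
*the delegates₂* c-commands the anaphor within its binding domain → licit binder.
*the musicians₃* does not c-command the anaphor → cannot bind it.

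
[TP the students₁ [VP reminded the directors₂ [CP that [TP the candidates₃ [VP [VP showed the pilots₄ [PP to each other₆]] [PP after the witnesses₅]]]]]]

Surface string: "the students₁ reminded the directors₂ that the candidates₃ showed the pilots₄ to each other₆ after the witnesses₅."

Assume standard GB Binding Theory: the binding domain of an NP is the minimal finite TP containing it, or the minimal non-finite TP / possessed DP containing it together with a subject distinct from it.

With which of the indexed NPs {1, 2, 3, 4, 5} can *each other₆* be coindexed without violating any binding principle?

{3, 4}

*each other* is an anaphor, so Principle A applies: it must be bound in its binding domain.
Binding domain of *each other₆*: the embedded TP, whose subject is the candidates₃.
*the students₁* c-commands the anaphor but is outside its binding domain → cannot satisfy Principle A.
*the directors₂* c-commands the anaphor but is outside its binding domain → cannot satisfy Principle A.
*the candidates₃* c-commands the anaphor within its binding domain → licit binder.
*the pilots₄* c-commands the anaphor within its binding domain → licit binder.
*the witnesses₅* does not c-command the anaphor → cannot bind it.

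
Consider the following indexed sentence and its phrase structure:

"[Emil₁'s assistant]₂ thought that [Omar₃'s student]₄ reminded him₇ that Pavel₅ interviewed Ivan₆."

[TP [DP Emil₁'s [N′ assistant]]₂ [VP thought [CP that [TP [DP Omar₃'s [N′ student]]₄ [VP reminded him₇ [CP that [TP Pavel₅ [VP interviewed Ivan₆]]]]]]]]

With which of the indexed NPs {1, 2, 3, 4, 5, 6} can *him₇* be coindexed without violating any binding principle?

*him* is a pronoun, so Principle B applies: it must be free in its binding domain.
Binding domain of *him₇*: the embedded TP, whose subject is [Omar₃'s student]₄.
*Emil₁* and the pronoun do not c-command one another → neither Principle B nor Principle C is at stake; coindexation permitted.
*[Emil₁'s assistant]₂* c-commands the pronoun but from outside its binding domain, and is not c-commanded by it → coindexation permitted.
*Omar₃* and the pronoun do not c-command one another → neither Principle B nor Principle C is at stake; coindexation permitted.
*[Omar₃'s student]₄* c-commands the pronoun within its binding domain → coindexation would violate Principle B.
*Pavel₅*: the pronoun c-commands this R-expression → coindexation would violate Principle C on *Pavel₅*.
*Ivan₆*: the pronoun c-commands this R-expression → coindexation would violate Principle C on *Ivan₆*.

{1, 2, 3}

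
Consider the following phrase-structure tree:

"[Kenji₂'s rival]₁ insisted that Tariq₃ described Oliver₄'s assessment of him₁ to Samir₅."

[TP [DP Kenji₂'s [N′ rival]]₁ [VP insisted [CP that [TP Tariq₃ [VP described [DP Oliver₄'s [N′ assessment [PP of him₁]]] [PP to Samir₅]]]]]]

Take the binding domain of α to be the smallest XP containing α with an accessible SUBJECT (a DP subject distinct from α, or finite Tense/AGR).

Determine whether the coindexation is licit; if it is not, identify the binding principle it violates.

The two coindexed NPs are *[Kenji₂'s rival]₁* and *him₁*.
*him₁* is a pronoun; its binding domain is the possessed DP, whose subject is Oliver₄. Within that domain it is c-commanded only by *Oliver₄*, which carries a different index — the pronoun is free locally, so Principle B holds.
*[Kenji₂'s rival]₁* is an R-expression; *him₁* does not c-command it, and no other NP shares its index, so Principle C is satisfied.
All principles are respected.

grammatical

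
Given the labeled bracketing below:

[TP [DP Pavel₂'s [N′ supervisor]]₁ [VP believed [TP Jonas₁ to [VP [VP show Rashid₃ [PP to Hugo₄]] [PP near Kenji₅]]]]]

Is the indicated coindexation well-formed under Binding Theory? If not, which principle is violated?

Principle C

The two coindexed NPs are *[Pavel₂'s supervisor]₁* and *Jonas₁*.
*Jonas₁* is an R-expression. Principle C requires it to be free everywhere.
*[Pavel₂'s supervisor]₁* c-commands it and carries the same index.
The R-expression is bound → Principle C violation.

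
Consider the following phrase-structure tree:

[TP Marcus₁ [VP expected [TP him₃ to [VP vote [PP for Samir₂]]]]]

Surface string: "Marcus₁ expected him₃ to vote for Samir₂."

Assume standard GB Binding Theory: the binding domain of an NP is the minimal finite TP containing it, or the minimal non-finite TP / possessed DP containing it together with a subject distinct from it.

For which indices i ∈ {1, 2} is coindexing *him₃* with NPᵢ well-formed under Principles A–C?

*him* is a pronoun, so Principle B applies: it must be free in its binding domain.
Binding domain of *him₃*: the matrix TP, whose subject is Marcus₁.
*Marcus₁* c-commands the pronoun within its binding domain → coindexation would violate Principle B.
*Samir₂*: the pronoun c-commands this R-expression → coindexation would violate Principle C on *Samir₂*.

none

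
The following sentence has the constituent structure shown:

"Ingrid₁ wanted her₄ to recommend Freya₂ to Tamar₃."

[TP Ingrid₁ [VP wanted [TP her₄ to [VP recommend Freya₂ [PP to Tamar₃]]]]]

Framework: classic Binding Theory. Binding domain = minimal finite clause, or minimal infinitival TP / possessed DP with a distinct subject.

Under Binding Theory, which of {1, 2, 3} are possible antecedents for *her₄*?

none

*her* is a pronoun, so Principle B applies: it must be free in its binding domain.
Binding domain of *her₄*: the matrix TP, whose subject is Ingrid₁.
*Ingrid₁* c-commands the pronoun within its binding domain → coindexation would violate Principle B.
*Freya₂*: the pronoun c-commands this R-expression → coindexation would violate Principle C on *Freya₂*.
*Tamar₃*: the pronoun c-commands this R-expression → coindexation would violate Principle C on *Tamar₃*.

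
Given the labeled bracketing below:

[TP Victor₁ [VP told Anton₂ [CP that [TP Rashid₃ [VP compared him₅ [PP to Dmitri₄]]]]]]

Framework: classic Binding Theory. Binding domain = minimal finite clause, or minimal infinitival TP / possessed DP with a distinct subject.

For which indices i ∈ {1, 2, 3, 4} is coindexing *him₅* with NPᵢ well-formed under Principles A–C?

{1, 2}

*him* is a pronoun, so Principle B applies: it must be free in its binding domain.
Binding domain of *him₅*: the embedded TP, whose subject is Rashid₃.
*Victor₁* c-commands the pronoun but from outside its binding domain, and is not c-commanded by it → coindexation permitted.
*Anton₂* c-commands the pronoun but from outside its binding domain, and is not c-commanded by it → coindexation permitted.
*Rashid₃* c-commands the pronoun within its binding domain → coindexation would violate Principle B.
*Dmitri₄*: the pronoun c-commands this R-expression → coindexation would violate Principle C on *Dmitri₄*.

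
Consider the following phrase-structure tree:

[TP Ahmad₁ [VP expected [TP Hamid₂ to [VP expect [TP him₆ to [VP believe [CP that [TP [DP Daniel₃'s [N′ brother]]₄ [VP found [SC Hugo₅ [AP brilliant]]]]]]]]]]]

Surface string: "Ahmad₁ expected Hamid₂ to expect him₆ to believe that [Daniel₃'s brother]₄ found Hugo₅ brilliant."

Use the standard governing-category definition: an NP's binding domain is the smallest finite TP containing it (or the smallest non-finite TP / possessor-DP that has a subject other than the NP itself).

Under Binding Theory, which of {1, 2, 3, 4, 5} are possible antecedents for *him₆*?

*him* is a pronoun, so Principle B applies: it must be free in its binding domain.
Binding domain of *him₆*: the embedded TP, whose subject is Hamid₂.
*Ahmad₁* c-commands the pronoun but from outside its binding domain, and is not c-commanded by it → coindexation permitted.
*Hamid₂* c-commands the pronoun within its binding domain → coindexation would violate Principle B.
*Daniel₃*: the pronoun c-commands this R-expression → coindexation would violate Principle C on *Daniel₃*.
*[Daniel₃'s brother]₄*: the pronoun c-commands this R-expression → coindexation would violate Principle C on *[Daniel₃'s brother]₄*.
*Hugo₅*: the pronoun c-commands this R-expression → coindexation would violate Principle C on *Hugo₅*.

{1}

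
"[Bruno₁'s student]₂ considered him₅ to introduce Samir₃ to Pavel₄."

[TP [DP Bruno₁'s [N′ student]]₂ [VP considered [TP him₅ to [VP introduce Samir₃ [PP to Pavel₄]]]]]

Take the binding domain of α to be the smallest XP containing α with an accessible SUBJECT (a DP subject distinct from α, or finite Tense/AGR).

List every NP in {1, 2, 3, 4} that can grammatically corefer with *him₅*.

*him* is a pronoun, so Principle B applies: it must be free in its binding domain.
Binding domain of *him₅*: the matrix TP, whose subject is [Bruno₁'s student]₂.
*Bruno₁* and the pronoun do not c-command one another → neither Principle B nor Principle C is at stake; coindexation permitted.
*[Bruno₁'s student]₂* c-commands the pronoun within its binding domain → coindexation would violate Principle B.
*Samir₃*: the pronoun c-commands this R-expression → coindexation would violate Principle C on *Samir₃*.
*Pavel₄*: the pronoun c-commands this R-expression → coindexation would violate Principle C on *Pavel₄*.

{1}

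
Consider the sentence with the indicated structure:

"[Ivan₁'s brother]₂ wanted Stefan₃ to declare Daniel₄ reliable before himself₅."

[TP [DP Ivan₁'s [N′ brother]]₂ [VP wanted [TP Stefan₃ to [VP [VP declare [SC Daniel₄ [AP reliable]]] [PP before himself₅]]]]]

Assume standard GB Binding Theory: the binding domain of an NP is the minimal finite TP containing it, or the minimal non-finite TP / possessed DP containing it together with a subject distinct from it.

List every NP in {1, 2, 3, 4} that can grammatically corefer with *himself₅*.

*himself* is an anaphor, so Principle A applies: it must be bound in its binding domain.
Binding domain of *himself₅*: the embedded TP, whose subject is Stefan₃.
*Ivan₁* does not c-command the anaphor → cannot bind it.
*[Ivan₁'s brother]₂* c-commands the anaphor but is outside its binding domain → cannot satisfy Principle A.
*Stefan₃* c-commands the anaphor within its binding domain → licit binder.
*Daniel₄* does not c-command the anaphor → cannot bind it.

{3}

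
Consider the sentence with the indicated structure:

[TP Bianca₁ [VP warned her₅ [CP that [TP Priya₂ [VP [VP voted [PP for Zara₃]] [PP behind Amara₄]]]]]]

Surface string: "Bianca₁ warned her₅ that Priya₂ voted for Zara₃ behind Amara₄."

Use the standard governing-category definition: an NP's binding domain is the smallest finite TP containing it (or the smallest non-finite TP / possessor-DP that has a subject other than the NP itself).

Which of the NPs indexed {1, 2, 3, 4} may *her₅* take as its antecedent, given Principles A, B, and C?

*her* is a pronoun, so Principle B applies: it must be free in its binding domain.
Binding domain of *her₅*: the matrix TP, whose subject is Bianca₁.
*Bianca₁* c-commands the pronoun within its binding domain → coindexation would violate Principle B.
*Priya₂*: the pronoun c-commands this R-expression → coindexation would violate Principle C on *Priya₂*.
*Zara₃*: the pronoun c-commands this R-expression → coindexation would violate Principle C on *Zara₃*.
*Amara₄*: the pronoun c-commands this R-expression → coindexation would violate Principle C on *Amara₄*.

none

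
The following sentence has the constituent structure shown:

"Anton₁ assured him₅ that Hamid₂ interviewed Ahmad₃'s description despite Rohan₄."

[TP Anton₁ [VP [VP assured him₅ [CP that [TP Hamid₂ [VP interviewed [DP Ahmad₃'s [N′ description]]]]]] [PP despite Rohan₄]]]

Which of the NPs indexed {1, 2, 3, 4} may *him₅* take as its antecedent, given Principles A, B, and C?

*him* is a pronoun, so Principle B applies: it must be free in its binding domain.
Binding domain of *him₅*: the matrix TP, whose subject is Anton₁.
*Anton₁* c-commands the pronoun within its binding domain → coindexation would violate Principle B.
*Hamid₂*: the pronoun c-commands this R-expression → coindexation would violate Principle C on *Hamid₂*.
*Ahmad₃*: the pronoun c-commands this R-expression → coindexation would violate Principle C on *Ahmad₃*.
*Rohan₄* and the pronoun do not c-command one another → neither Principle B nor Principle C is at stake; coindexation permitted.

{4}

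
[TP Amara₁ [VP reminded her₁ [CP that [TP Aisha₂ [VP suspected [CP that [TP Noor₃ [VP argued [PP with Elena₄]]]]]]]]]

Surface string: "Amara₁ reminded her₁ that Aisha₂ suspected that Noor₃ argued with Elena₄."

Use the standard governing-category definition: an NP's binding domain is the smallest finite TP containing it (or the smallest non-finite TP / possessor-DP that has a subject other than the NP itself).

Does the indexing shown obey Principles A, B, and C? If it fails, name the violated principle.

The two coindexed NPs are *Amara₁* and *her₁*.
*her₁* is a pronoun. Its binding domain is the matrix TP, whose subject is Amara₁.
*Amara₁* c-commands it within that domain and carries the same index.
The pronoun is locally bound → Principle B violation.

Principle B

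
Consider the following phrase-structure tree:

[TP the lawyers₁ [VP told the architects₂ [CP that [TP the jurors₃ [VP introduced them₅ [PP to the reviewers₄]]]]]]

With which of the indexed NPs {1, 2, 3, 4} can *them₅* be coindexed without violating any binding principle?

{1, 2}

*them* is a pronoun, so Principle B applies: it must be free in its binding domain.
Binding domain of *them₅*: the embedded TP, whose subject is the jurors₃.
*the lawyers₁* c-commands the pronoun but from outside its binding domain, and is not c-commanded by it → coindexation permitted.
*the architects₂* c-commands the pronoun but from outside its binding domain, and is not c-commanded by it → coindexation permitted.
*the jurors₃* c-commands the pronoun within its binding domain → coindexation would violate Principle B.
*the reviewers₄*: the pronoun c-commands this R-expression → coindexation would violate Principle C on *the reviewers₄*.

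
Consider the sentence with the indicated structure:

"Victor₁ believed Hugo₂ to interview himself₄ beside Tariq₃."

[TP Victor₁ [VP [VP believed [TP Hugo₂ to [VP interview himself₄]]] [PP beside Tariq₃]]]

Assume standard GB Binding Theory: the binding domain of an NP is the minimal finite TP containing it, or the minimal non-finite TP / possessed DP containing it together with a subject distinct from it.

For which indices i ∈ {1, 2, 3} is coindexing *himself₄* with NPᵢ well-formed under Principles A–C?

*himself* is an anaphor, so Principle A applies: it must be bound in its binding domain.
Binding domain of *himself₄*: the embedded TP, whose subject is Hugo₂.
*Victor₁* c-commands the anaphor but is outside its binding domain → cannot satisfy Principle A.
*Hugo₂* c-commands the anaphor within its binding domain → licit binder.
*Tariq₃* does not c-command the anaphor → cannot bind it.

{2}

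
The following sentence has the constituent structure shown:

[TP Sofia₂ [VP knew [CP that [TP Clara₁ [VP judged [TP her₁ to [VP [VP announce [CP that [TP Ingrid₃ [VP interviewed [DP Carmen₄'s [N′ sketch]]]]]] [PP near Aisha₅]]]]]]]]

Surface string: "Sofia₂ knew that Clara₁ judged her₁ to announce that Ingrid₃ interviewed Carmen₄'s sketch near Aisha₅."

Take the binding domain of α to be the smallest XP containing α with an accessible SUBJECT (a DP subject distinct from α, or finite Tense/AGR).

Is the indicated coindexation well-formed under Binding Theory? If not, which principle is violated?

The two coindexed NPs are *Clara₁* and *her₁*.
*her₁* is a pronoun. Its binding domain is the embedded TP, whose subject is Clara₁.
*Clara₁* c-commands it within that domain and carries the same index.
The pronoun is locally bound → Principle B violation.

Principle B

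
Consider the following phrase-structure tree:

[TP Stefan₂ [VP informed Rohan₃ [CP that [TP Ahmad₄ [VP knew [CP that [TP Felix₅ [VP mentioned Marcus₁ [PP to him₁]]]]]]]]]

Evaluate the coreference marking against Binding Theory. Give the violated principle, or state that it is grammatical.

The two coindexed NPs are *Marcus₁* and *him₁*.
*him₁* is a pronoun. Its binding domain is the embedded TP, whose subject is Felix₅.
*Marcus₁* c-commands it within that domain and carries the same index.
The pronoun is locally bound → Principle B violation.

Principle B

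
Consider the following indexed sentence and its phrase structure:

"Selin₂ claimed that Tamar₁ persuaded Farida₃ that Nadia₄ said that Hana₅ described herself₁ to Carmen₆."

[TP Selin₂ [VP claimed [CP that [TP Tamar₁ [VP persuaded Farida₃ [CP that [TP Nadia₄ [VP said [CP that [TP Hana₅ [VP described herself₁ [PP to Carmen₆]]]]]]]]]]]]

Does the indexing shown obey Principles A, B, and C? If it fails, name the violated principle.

Principle A

The two coindexed NPs are *Tamar₁* and *herself₁*.
*herself₁* is an anaphor. Principle A requires it to be bound within its binding domain — the embedded TP, whose subject is Hana₅.
Within that domain it is c-commanded by *Hana₅*, which does not share its index.
*Tamar₁* does c-command the anaphor, but from outside its binding domain.
The anaphor is unbound in its domain → Principle A violation.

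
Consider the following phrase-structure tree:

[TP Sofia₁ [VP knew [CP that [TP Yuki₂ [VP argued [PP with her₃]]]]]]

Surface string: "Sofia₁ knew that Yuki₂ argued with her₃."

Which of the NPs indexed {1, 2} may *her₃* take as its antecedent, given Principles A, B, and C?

*her* is a pronoun, so Principle B applies: it must be free in its binding domain.
Binding domain of *her₃*: the embedded TP, whose subject is Yuki₂.
*Sofia₁* c-commands the pronoun but from outside its binding domain, and is not c-commanded by it → coindexation permitted.
*Yuki₂* c-commands the pronoun within its binding domain → coindexation would violate Principle B.

{1}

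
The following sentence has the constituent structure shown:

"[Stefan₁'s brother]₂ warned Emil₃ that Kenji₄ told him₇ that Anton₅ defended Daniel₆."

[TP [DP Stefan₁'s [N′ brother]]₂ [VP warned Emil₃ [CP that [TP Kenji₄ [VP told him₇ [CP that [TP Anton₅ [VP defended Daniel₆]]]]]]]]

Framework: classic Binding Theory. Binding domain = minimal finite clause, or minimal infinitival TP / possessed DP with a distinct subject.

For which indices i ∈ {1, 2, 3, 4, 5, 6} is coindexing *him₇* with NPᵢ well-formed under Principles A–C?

{1, 2, 3}

*him* is a pronoun, so Principle B applies: it must be free in its binding domain.
Binding domain of *him₇*: the embedded TP, whose subject is Kenji₄.
*Stefan₁* and the pronoun do not c-command one another → neither Principle B nor Principle C is at stake; coindexation permitted.
*[Stefan₁'s brother]₂* c-commands the pronoun but from outside its binding domain, and is not c-commanded by it → coindexation permitted.
*Emil₃* c-commands the pronoun but from outside its binding domain, and is not c-commanded by it → coindexation permitted.
*Kenji₄* c-commands the pronoun within its binding domain → coindexation would violate Principle B.
*Anton₅*: the pronoun c-commands this R-expression → coindexation would violate Principle C on *Anton₅*.
*Daniel₆*: the pronoun c-commands this R-expression → coindexation would violate Principle C on *Daniel₆*.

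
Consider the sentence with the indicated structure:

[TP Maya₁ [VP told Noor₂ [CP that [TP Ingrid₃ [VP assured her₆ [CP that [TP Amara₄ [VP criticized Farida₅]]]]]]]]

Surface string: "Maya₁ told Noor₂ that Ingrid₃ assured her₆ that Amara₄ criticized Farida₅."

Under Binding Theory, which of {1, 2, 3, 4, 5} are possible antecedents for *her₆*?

*her* is a pronoun, so Principle B applies: it must be free in its binding domain.
Binding domain of *her₆*: the embedded TP, whose subject is Ingrid₃.
*Maya₁* c-commands the pronoun but from outside its binding domain, and is not c-commanded by it → coindexation permitted.
*Noor₂* c-commands the pronoun but from outside its binding domain, and is not c-commanded by it → coindexation permitted.
*Ingrid₃* c-commands the pronoun within its binding domain → coindexation would violate Principle B.
*Amara₄*: the pronoun c-commands this R-expression → coindexation would violate Principle C on *Amara₄*.
*Farida₅*: the pronoun c-commands this R-expression → coindexation would violate Principle C on *Farida₅*.

{1, 2}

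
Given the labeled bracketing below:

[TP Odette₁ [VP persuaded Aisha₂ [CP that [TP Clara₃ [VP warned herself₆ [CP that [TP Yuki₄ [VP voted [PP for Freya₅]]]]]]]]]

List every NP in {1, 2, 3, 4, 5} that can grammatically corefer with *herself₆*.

{3}

*herself* is an anaphor, so Principle A applies: it must be bound in its binding domain.
Binding domain of *herself₆*: the embedded TP, whose subject is Clara₃.
*Odette₁* c-commands the anaphor but is outside its binding domain → cannot satisfy Principle A.
*Aisha₂* c-commands the anaphor but is outside its binding domain → cannot satisfy Principle A.
*Clara₃* c-commands the anaphor within its binding domain → licit binder.
*Yuki₄* does not c-command the anaphor → cannot bind it.
*Freya₅* does not c-command the anaphor → cannot bind it.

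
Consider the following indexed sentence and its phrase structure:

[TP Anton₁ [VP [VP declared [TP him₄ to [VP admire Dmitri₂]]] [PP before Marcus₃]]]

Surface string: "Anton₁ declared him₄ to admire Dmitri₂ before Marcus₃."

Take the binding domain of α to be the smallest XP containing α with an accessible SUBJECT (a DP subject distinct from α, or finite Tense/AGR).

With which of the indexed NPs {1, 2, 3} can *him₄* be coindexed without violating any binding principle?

{3}

*him* is a pronoun, so Principle B applies: it must be free in its binding domain.
Binding domain of *him₄*: the matrix TP, whose subject is Anton₁.
*Anton₁* c-commands the pronoun within its binding domain → coindexation would violate Principle B.
*Dmitri₂*: the pronoun c-commands this R-expression → coindexation would violate Principle C on *Dmitri₂*.
*Marcus₃* and the pronoun do not c-command one another → neither Principle B nor Principle C is at stake; coindexation permitted.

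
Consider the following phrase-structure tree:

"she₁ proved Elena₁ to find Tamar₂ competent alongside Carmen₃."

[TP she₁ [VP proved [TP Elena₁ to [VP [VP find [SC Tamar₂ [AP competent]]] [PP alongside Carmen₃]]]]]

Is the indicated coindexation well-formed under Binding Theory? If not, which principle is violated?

The two coindexed NPs are *she₁* and *Elena₁*.
*Elena₁* is an R-expression. Principle C requires it to be free everywhere.
*she₁* c-commands it and carries the same index.
The R-expression is bound → Principle C violation.

Principle C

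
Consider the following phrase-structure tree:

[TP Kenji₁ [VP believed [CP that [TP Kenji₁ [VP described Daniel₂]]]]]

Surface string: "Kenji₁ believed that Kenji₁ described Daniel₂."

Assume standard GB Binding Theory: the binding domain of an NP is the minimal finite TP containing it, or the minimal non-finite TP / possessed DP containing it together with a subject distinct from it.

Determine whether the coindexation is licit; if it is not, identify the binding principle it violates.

The two coindexed NPs are *Kenji₁* (the lower occurrence) and *Kenji₁* (the higher occurrence).
*Kenji₁* (the lower occurrence) is an R-expression. Principle C requires it to be free everywhere.
*Kenji₁* (the higher occurrence) c-commands it and carries the same index.
The R-expression is bound → Principle C violation.

Principle C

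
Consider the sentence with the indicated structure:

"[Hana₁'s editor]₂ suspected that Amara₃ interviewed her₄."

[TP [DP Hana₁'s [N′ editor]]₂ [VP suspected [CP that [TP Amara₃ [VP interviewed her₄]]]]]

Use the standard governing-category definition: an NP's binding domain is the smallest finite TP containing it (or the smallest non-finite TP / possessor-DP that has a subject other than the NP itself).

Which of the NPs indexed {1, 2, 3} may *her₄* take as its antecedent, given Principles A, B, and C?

{1, 2}

*her* is a pronoun, so Principle B applies: it must be free in its binding domain.
Binding domain of *her₄*: the embedded TP, whose subject is Amara₃.
*Hana₁* and the pronoun do not c-command one another → neither Principle B nor Principle C is at stake; coindexation permitted.
*[Hana₁'s editor]₂* c-commands the pronoun but from outside its binding domain, and is not c-commanded by it → coindexation permitted.
*Amara₃* c-commands the pronoun within its binding domain → coindexation would violate Principle B.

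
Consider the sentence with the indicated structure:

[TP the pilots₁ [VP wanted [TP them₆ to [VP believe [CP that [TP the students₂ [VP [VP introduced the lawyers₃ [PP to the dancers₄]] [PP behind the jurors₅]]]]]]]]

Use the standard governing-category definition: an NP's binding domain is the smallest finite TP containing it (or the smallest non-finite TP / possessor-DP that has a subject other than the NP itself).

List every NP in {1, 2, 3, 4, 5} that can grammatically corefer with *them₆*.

*them* is a pronoun, so Principle B applies: it must be free in its binding domain.
Binding domain of *them₆*: the matrix TP, whose subject is the pilots₁.
*the pilots₁* c-commands the pronoun within its binding domain → coindexation would violate Principle B.
*the students₂*: the pronoun c-commands this R-expression → coindexation would violate Principle C on *the students₂*.
*the lawyers₃*: the pronoun c-commands this R-expression → coindexation would violate Principle C on *the lawyers₃*.
*the dancers₄*: the pronoun c-commands this R-expression → coindexation would violate Principle C on *the dancers₄*.
*the jurors₅*: the pronoun c-commands this R-expression → coindexation would violate Principle C on *the jurors₅*.

none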